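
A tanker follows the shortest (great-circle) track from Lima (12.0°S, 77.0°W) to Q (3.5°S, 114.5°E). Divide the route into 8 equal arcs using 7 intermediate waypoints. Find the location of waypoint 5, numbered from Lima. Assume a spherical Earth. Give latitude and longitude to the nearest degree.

The haversine formula gives a central angle δ ≈ 2.805 rad (160.7°) between the endpoints.
Interpolate at f = 5/8 with slerp weights a = sin((1−f)δ)/sin δ ≈ 2.633, b = sin(fδ)/sin δ ≈ 2.981.
p = a·p₁ + b·p₂ ≈ (-0.655, 0.198, -0.729); φ = arcsin(p_z) ≈ -46.83°, λ = atan2(p_y, p_x) ≈ 163.13°.

≈ (47°S, 163°E)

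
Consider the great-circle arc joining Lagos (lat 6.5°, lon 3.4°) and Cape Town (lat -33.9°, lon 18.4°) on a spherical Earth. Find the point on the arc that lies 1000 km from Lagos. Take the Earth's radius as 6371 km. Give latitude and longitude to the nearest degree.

Write both endpoints as unit vectors p₁, p₂ with components (cos φ cos λ, cos φ sin λ, sin φ).
The central angle between the endpoints is δ = arccos(p₁·p₂) ≈ 0.747 rad (42.8°). The total great-circle distance is δ·R ≈ 0.747 × 6371 ≈ 4762 km, so the target fraction is f = 1000/4762 ≈ 0.210.
Interpolate at f ≈ 0.210 with slerp weights a = sin((1−f)δ)/sin δ ≈ 0.819, b = sin(fδ)/sin δ ≈ 0.230.
p = a·p₁ + b·p₂ ≈ (0.993, 0.109, -0.036); φ = arcsin(p_z) ≈ -2.04°, λ = atan2(p_y, p_x) ≈ 6.23°.

≈ lat -2°, lon 6°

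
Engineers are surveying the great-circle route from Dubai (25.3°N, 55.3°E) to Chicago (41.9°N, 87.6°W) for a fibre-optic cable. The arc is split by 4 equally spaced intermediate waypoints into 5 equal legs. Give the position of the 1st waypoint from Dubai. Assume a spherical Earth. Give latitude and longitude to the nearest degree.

Convert each endpoint to a unit vector on the sphere (x = cos φ cos λ, y = cos φ sin λ, z = sin φ).
The central angle between the endpoints is δ = arccos(p₁·p₂) ≈ 1.825 rad (104.6°).
Interpolate at f = 1/5 with slerp weights a = sin((1−f)δ)/sin δ ≈ 1.027, b = sin(fδ)/sin δ ≈ 0.369.
p = a·p₁ + b·p₂ ≈ (0.540, 0.489, 0.685); φ = arcsin(p_z) ≈ 43.24°, λ = atan2(p_y, p_x) ≈ 42.16°.

≈ 43°N, 42°E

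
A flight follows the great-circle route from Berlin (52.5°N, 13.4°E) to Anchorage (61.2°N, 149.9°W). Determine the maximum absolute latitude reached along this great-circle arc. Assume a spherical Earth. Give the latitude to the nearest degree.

≈ 85°N

The great circle lies in the plane with unit normal n̂ = (p₁ × p₂)/|p₁ × p₂|.
Here n̂_z ≈ -0.093; the vertex latitude is φ_max = arccos|n̂_z| ≈ 84.7°.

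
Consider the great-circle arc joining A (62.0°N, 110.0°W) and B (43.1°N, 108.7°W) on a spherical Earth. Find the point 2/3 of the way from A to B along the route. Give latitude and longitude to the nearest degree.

Convert each endpoint to a unit vector on the sphere (x = cos φ cos λ, y = cos φ sin λ, z = sin φ).
The central angle between the endpoints is δ = arccos(p₁·p₂) ≈ 0.330 rad (18.9°).
Interpolate at f = 2/3 with slerp weights a = sin((1−f)δ)/sin δ ≈ 0.339, b = sin(fδ)/sin δ ≈ 0.673.
p = a·p₁ + b·p₂ ≈ (-0.212, -0.615, 0.759); φ = arcsin(p_z) ≈ 49.40°, λ = atan2(p_y, p_x) ≈ -109.02°.

≈ (49°N, 109°W)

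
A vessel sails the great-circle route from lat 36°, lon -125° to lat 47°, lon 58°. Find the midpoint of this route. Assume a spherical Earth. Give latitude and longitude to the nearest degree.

≈ lat 84°, lon -141°

Write both endpoints as unit vectors p₁, p₂ with components (cos φ cos λ, cos φ sin λ, sin φ).
The central angle between the endpoints is δ = arccos(p₁·p₂) ≈ 1.692 rad (97.0°).
Interpolate at f = 1/2 with slerp weights a = sin((1−f)δ)/sin δ ≈ 0.754, b = sin(fδ)/sin δ ≈ 0.754.
p = a·p₁ + b·p₂ ≈ (-0.077, -0.064, 0.995); φ = arcsin(p_z) ≈ 84.25°, λ = atan2(p_y, p_x) ≈ -140.59°.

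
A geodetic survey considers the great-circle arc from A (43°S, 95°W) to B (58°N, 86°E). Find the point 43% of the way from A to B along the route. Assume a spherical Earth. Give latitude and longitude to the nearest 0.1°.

≈ (27.9°N, 97.2°W)

Convert each endpoint to a unit vector on the sphere (x = cos φ cos λ, y = cos φ sin λ, z = sin φ).
The central angle between the endpoints is δ = arccos(p₁·p₂) ≈ 2.880 rad (165.0°).
Interpolate at f = 0.43 with slerp weights a = sin((1−f)δ)/sin δ ≈ 3.851, b = sin(fδ)/sin δ ≈ 3.649.
p = a·p₁ + b·p₂ ≈ (-0.111, -0.877, 0.468); φ = arcsin(p_z) ≈ 27.92°, λ = atan2(p_y, p_x) ≈ -97.19°.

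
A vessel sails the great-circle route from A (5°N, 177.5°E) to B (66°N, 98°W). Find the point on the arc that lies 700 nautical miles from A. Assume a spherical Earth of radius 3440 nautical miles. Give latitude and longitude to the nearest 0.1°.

≈ (15.6°N, 177.6°W)

Convert each endpoint to a unit vector on the sphere (x = cos φ cos λ, y = cos φ sin λ, z = sin φ).
The central angle between the endpoints is δ = arccos(p₁·p₂) ≈ 1.452 rad (83.2°). The total great-circle distance is δ·R ≈ 1.452 × 3440 ≈ 4995 nmi, so the target fraction is f = 700/4995 ≈ 0.140.
Interpolate at f ≈ 0.140 with slerp weights a = sin((1−f)δ)/sin δ ≈ 0.955, b = sin(fδ)/sin δ ≈ 0.204.
p = a·p₁ + b·p₂ ≈ (-0.962, -0.040, 0.269); φ = arcsin(p_z) ≈ 15.62°, λ = atan2(p_y, p_x) ≈ -177.59°.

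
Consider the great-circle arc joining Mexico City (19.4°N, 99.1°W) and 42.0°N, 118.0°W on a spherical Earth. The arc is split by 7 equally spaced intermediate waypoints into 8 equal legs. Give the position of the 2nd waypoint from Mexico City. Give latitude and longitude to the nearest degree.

≈ 25°N, 103°W

Convert each endpoint to a unit vector on the sphere (x = cos φ cos λ, y = cos φ sin λ, z = sin φ).
The central angle between the endpoints is δ = arccos(p₁·p₂) ≈ 0.483 rad (27.7°).
Interpolate at f = 2/8 with slerp weights a = sin((1−f)δ)/sin δ ≈ 0.763, b = sin(fδ)/sin δ ≈ 0.259.
p = a·p₁ + b·p₂ ≈ (-0.204, -0.881, 0.427); φ = arcsin(p_z) ≈ 25.28°, λ = atan2(p_y, p_x) ≈ -103.06°.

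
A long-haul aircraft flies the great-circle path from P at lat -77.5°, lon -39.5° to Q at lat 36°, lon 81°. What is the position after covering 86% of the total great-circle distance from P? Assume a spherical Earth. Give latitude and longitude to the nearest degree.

≈ lat 18°, lon 76°

From cos δ = sin φ₁ sin φ₂ + cos φ₁ cos φ₂ cos Δλ, the central angle is δ ≈ 2.295 rad (131.5°).
Interpolate at f = 0.86 with slerp weights a = sin((1−f)δ)/sin δ ≈ 0.422, b = sin(fδ)/sin δ ≈ 1.228.
p = a·p₁ + b·p₂ ≈ (0.226, 0.923, 0.310); φ = arcsin(p_z) ≈ 18.07°, λ = atan2(p_y, p_x) ≈ 76.25°.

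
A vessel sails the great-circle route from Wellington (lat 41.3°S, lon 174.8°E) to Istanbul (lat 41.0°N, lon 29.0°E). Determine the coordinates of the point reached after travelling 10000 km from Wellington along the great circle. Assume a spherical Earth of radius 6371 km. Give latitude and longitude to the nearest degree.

≈ lat 8°N, lon 92°E

Write both endpoints as unit vectors p₁, p₂ with components (cos φ cos λ, cos φ sin λ, sin φ).
The central angle between the endpoints is δ = arccos(p₁·p₂) ≈ 2.695 rad (154.4°). The total great-circle distance is δ·R ≈ 2.695 × 6371 ≈ 17170 km, so the target fraction is f = 10000/17170 ≈ 0.582.
Interpolate at f ≈ 0.582 with slerp weights a = sin((1−f)δ)/sin δ ≈ 2.090, b = sin(fδ)/sin δ ≈ 2.316.
p = a·p₁ + b·p₂ ≈ (-0.035, 0.990, 0.140); φ = arcsin(p_z) ≈ 8.04°, λ = atan2(p_y, p_x) ≈ 92.02°.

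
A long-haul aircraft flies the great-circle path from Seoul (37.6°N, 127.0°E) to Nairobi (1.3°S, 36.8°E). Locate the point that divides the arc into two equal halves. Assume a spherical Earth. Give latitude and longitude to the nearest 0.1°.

Convert each endpoint to a unit vector on the sphere (x = cos φ cos λ, y = cos φ sin λ, z = sin φ).
The central angle between the endpoints is δ = arccos(p₁·p₂) ≈ 1.587 rad (91.0°).
Interpolate at f = 1/2 with slerp weights a = sin((1−f)δ)/sin δ ≈ 0.713, b = sin(fδ)/sin δ ≈ 0.713.
p = a·p₁ + b·p₂ ≈ (0.231, 0.878, 0.419); φ = arcsin(p_z) ≈ 24.76°, λ = atan2(p_y, p_x) ≈ 75.27°.

≈ (24.8°N, 75.3°E)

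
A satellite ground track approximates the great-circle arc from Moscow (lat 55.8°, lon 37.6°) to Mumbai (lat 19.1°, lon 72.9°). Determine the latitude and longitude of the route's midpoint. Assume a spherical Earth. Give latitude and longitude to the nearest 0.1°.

≈ lat 38.7°, lon 59.9°

The haversine formula gives a central angle δ ≈ 0.790 rad (45.2°) between the endpoints.
Interpolate at f = 1/2 with slerp weights a = sin((1−f)δ)/sin δ ≈ 0.542, b = sin(fδ)/sin δ ≈ 0.542.
p = a·p₁ + b·p₂ ≈ (0.392, 0.675, 0.625); φ = arcsin(p_z) ≈ 38.70°, λ = atan2(p_y, p_x) ≈ 59.87°.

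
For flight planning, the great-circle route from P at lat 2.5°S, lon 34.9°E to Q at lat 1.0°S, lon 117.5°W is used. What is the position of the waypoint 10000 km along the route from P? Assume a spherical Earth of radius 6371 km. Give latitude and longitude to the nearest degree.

≈ lat 7°S, lon 55°W

Convert each endpoint to a unit vector on the sphere (x = cos φ cos λ, y = cos φ sin λ, z = sin φ).
The central angle between the endpoints is δ = arccos(p₁·p₂) ≈ 2.656 rad (152.2°). The total great-circle distance is δ·R ≈ 2.656 × 6371 ≈ 16922 km, so the target fraction is f = 10000/16922 ≈ 0.591.
Interpolate at f ≈ 0.591 with slerp weights a = sin((1−f)δ)/sin δ ≈ 1.897, b = sin(fδ)/sin δ ≈ 2.143.
p = a·p₁ + b·p₂ ≈ (0.565, -0.817, -0.120); φ = arcsin(p_z) ≈ -6.90°, λ = atan2(p_y, p_x) ≈ -55.33°.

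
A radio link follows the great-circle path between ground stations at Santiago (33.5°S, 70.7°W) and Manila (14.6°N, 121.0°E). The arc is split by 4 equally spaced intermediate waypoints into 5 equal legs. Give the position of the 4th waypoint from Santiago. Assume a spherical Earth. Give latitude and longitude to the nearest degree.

Convert each endpoint to a unit vector on the sphere (x = cos φ cos λ, y = cos φ sin λ, z = sin φ).
The central angle between the endpoints is δ = arccos(p₁·p₂) ≈ 2.763 rad (158.3°).
Interpolate at f = 4/5 with slerp weights a = sin((1−f)δ)/sin δ ≈ 1.422, b = sin(fδ)/sin δ ≈ 2.172.
p = a·p₁ + b·p₂ ≈ (-0.691, 0.683, -0.237); φ = arcsin(p_z) ≈ -13.71°, λ = atan2(p_y, p_x) ≈ 135.33°.

≈ (14°S, 135°E)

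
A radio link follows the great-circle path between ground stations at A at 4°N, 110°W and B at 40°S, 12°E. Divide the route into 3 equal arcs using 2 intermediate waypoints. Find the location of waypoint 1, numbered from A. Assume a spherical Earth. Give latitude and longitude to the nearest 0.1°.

The haversine formula gives a central angle δ ≈ 2.037 rad (116.7°) between the endpoints.
Interpolate at f = 1/3 with slerp weights a = sin((1−f)δ)/sin δ ≈ 1.094, b = sin(fδ)/sin δ ≈ 0.703.
p = a·p₁ + b·p₂ ≈ (0.154, -0.914, -0.376); φ = arcsin(p_z) ≈ -22.07°, λ = atan2(p_y, p_x) ≈ -80.46°.

≈ 22.1°S, 80.5°W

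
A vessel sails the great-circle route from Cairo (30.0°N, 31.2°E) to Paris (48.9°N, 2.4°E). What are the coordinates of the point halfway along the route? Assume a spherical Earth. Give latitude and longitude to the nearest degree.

Convert each endpoint to a unit vector on the sphere (x = cos φ cos λ, y = cos φ sin λ, z = sin φ).
The central angle between the endpoints is δ = arccos(p₁·p₂) ≈ 0.504 rad (28.9°).
Interpolate at f = 1/2 with slerp weights a = sin((1−f)δ)/sin δ ≈ 0.516, b = sin(fδ)/sin δ ≈ 0.516.
p = a·p₁ + b·p₂ ≈ (0.722, 0.246, 0.647); φ = arcsin(p_z) ≈ 40.33°, λ = atan2(p_y, p_x) ≈ 18.81°.

≈ (40°N, 19°E)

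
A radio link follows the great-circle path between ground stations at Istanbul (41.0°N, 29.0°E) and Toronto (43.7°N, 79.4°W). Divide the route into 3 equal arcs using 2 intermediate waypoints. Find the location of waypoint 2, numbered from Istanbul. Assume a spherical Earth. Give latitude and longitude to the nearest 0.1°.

≈ 55.9°N, 45.8°W

Write both endpoints as unit vectors p₁, p₂ with components (cos φ cos λ, cos φ sin λ, sin φ).
The central angle between the endpoints is δ = arccos(p₁·p₂) ≈ 1.286 rad (73.7°).
Interpolate at f = 2/3 with slerp weights a = sin((1−f)δ)/sin δ ≈ 0.433, b = sin(fδ)/sin δ ≈ 0.788.
p = a·p₁ + b·p₂ ≈ (0.391, -0.401, 0.828); φ = arcsin(p_z) ≈ 55.94°, λ = atan2(p_y, p_x) ≈ -45.78°.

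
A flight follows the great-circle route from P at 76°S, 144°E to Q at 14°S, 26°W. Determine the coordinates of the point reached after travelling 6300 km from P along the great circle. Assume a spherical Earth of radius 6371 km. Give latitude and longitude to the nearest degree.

Write both endpoints as unit vectors p₁, p₂ with components (cos φ cos λ, cos φ sin λ, sin φ).
The central angle between the endpoints is δ = arccos(p₁·p₂) ≈ 1.567 rad (89.8°). The total great-circle distance is δ·R ≈ 1.567 × 6371 ≈ 9985 km, so the target fraction is f = 6300/9985 ≈ 0.631.
Interpolate at f ≈ 0.631 with slerp weights a = sin((1−f)δ)/sin δ ≈ 0.547, b = sin(fδ)/sin δ ≈ 0.835.
p = a·p₁ + b·p₂ ≈ (0.622, -0.278, -0.733); φ = arcsin(p_z) ≈ -47.10°, λ = atan2(p_y, p_x) ≈ -24.07°.

≈ 47°S, 24°W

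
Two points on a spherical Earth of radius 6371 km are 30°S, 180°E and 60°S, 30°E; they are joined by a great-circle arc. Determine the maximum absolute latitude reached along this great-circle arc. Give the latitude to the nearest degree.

The great circle lies in the plane with unit normal n̂ = (p₁ × p₂)/|p₁ × p₂|.
Here n̂_z ≈ -0.217; the vertex latitude is φ_max = arccos|n̂_z| ≈ 77.5°.
Check via Clairaut: cos φ_max = |cos φ₁| · sin C = cos(30.0°)·sin(165.5°) ≈ 0.217, again giving ≈ 77.5°.

≈ 77°S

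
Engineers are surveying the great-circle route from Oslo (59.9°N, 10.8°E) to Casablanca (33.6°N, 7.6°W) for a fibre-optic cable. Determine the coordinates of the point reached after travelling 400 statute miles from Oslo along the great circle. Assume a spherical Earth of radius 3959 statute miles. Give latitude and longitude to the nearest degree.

≈ (55°N, 5°E)

Write both endpoints as unit vectors p₁, p₂ with components (cos φ cos λ, cos φ sin λ, sin φ).
The central angle between the endpoints is δ = arccos(p₁·p₂) ≈ 0.505 rad (28.9°). The total great-circle distance is δ·R ≈ 0.505 × 3959 ≈ 2000 mi, so the target fraction is f = 400/2000 ≈ 0.200.
Interpolate at f ≈ 0.200 with slerp weights a = sin((1−f)δ)/sin δ ≈ 0.812, b = sin(fδ)/sin δ ≈ 0.208.
p = a·p₁ + b·p₂ ≈ (0.572, 0.053, 0.818); φ = arcsin(p_z) ≈ 54.91°, λ = atan2(p_y, p_x) ≈ 5.33°.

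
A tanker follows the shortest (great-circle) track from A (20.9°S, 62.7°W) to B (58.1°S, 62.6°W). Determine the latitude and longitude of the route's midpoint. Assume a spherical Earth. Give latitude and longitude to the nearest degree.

Write both endpoints as unit vectors p₁, p₂ with components (cos φ cos λ, cos φ sin λ, sin φ).
The central angle between the endpoints is δ = arccos(p₁·p₂) ≈ 0.649 rad (37.2°).
Interpolate at f = 1/2 with slerp weights a = sin((1−f)δ)/sin δ ≈ 0.528, b = sin(fδ)/sin δ ≈ 0.528.
p = a·p₁ + b·p₂ ≈ (0.354, -0.685, -0.636); φ = arcsin(p_z) ≈ -39.50°, λ = atan2(p_y, p_x) ≈ -62.66°.

≈ (40°S, 63°W)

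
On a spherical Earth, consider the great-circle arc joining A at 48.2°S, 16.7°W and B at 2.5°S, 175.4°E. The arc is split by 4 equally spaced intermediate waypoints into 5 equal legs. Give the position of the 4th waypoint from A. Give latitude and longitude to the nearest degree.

From cos δ = sin φ₁ sin φ₂ + cos φ₁ cos φ₂ cos Δλ, the central angle is δ ≈ 2.238 rad (128.2°).
Interpolate at f = 4/5 with slerp weights a = sin((1−f)δ)/sin δ ≈ 0.551, b = sin(fδ)/sin δ ≈ 1.242.
p = a·p₁ + b·p₂ ≈ (-0.885, -0.006, -0.465); φ = arcsin(p_z) ≈ -27.70°, λ = atan2(p_y, p_x) ≈ -179.61°.

≈ 28°S, 180°E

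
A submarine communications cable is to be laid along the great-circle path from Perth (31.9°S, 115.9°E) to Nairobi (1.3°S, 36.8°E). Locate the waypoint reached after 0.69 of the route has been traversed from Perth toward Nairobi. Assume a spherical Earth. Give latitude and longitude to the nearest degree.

Write both endpoints as unit vectors p₁, p₂ with components (cos φ cos λ, cos φ sin λ, sin φ).
The central angle between the endpoints is δ = arccos(p₁·p₂) ≈ 1.397 rad (80.1°).
Interpolate at f = 0.69 with slerp weights a = sin((1−f)δ)/sin δ ≈ 0.426, b = sin(fδ)/sin δ ≈ 0.834.
p = a·p₁ + b·p₂ ≈ (0.510, 0.825, -0.244); φ = arcsin(p_z) ≈ -14.13°, λ = atan2(p_y, p_x) ≈ 58.29°.

≈ 14°S, 58°E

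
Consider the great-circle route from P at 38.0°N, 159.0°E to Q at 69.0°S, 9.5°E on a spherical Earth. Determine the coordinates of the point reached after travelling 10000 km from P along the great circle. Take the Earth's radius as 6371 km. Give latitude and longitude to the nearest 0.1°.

Convert each endpoint to a unit vector on the sphere (x = cos φ cos λ, y = cos φ sin λ, z = sin φ).
The central angle between the endpoints is δ = arccos(p₁·p₂) ≈ 2.529 rad (144.9°). The total great-circle distance is δ·R ≈ 2.529 × 6371 ≈ 16112 km, so the target fraction is f = 10000/16112 ≈ 0.621.
Interpolate at f ≈ 0.621 with slerp weights a = sin((1−f)δ)/sin δ ≈ 1.424, b = sin(fδ)/sin δ ≈ 1.739.
p = a·p₁ + b·p₂ ≈ (-0.433, 0.505, -0.747); φ = arcsin(p_z) ≈ -48.32°, λ = atan2(p_y, p_x) ≈ 130.60°.

≈ 48.3°S, 130.6°E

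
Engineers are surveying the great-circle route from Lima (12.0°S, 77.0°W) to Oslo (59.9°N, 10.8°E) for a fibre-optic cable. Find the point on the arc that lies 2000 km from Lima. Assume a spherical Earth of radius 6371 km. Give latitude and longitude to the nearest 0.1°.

Convert each endpoint to a unit vector on the sphere (x = cos φ cos λ, y = cos φ sin λ, z = sin φ).
The central angle between the endpoints is δ = arccos(p₁·p₂) ≈ 1.733 rad (99.3°). The total great-circle distance is δ·R ≈ 1.733 × 6371 ≈ 11038 km, so the target fraction is f = 2000/11038 ≈ 0.181.
Interpolate at f ≈ 0.181 with slerp weights a = sin((1−f)δ)/sin δ ≈ 1.002, b = sin(fδ)/sin δ ≈ 0.313.
p = a·p₁ + b·p₂ ≈ (0.375, -0.925, 0.062); φ = arcsin(p_z) ≈ 3.58°, λ = atan2(p_y, p_x) ≈ -67.96°.

≈ 3.6°N, 68.0°W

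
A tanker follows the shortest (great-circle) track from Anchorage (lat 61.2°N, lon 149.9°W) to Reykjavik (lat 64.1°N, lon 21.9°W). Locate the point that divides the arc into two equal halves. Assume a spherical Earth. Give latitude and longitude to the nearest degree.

From cos δ = sin φ₁ sin φ₂ + cos φ₁ cos φ₂ cos Δλ, the central angle is δ ≈ 0.852 rad (48.8°).
Interpolate at f = 1/2 with slerp weights a = sin((1−f)δ)/sin δ ≈ 0.549, b = sin(fδ)/sin δ ≈ 0.549.
p = a·p₁ + b·p₂ ≈ (-0.006, -0.222, 0.975); φ = arcsin(p_z) ≈ 77.16°, λ = atan2(p_y, p_x) ≈ -91.63°.

≈ lat 77°N, lon 92°W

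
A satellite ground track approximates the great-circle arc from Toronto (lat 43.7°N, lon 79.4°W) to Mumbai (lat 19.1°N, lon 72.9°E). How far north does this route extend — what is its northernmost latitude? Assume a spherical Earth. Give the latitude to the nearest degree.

≈ 70°N

The great circle lies in the plane with unit normal n̂ = (p₁ × p₂)/|p₁ × p₂|.
Here n̂_z ≈ +0.343; the vertex latitude is φ_max = arccos|n̂_z| ≈ 69.9°.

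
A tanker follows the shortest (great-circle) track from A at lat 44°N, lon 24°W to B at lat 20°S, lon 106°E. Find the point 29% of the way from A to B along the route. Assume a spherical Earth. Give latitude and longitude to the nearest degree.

≈ lat 40°N, lon 28°E

The haversine formula gives a central angle δ ≈ 2.308 rad (132.2°) between the endpoints.
Interpolate at f = 0.29 with slerp weights a = sin((1−f)δ)/sin δ ≈ 1.347, b = sin(fδ)/sin δ ≈ 0.838.
p = a·p₁ + b·p₂ ≈ (0.668, 0.363, 0.649); φ = arcsin(p_z) ≈ 40.50°, λ = atan2(p_y, p_x) ≈ 28.48°.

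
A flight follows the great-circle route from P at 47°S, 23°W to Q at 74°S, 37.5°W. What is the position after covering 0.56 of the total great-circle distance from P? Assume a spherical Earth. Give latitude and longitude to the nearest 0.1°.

Write both endpoints as unit vectors p₁, p₂ with components (cos φ cos λ, cos φ sin λ, sin φ).
The central angle between the endpoints is δ = arccos(p₁·p₂) ≈ 0.484 rad (27.7°).
Interpolate at f = 0.56 with slerp weights a = sin((1−f)δ)/sin δ ≈ 0.454, b = sin(fδ)/sin δ ≈ 0.575.
p = a·p₁ + b·p₂ ≈ (0.411, -0.218, -0.885); φ = arcsin(p_z) ≈ -62.29°, λ = atan2(p_y, p_x) ≈ -27.90°.

≈ 62.3°S, 27.9°W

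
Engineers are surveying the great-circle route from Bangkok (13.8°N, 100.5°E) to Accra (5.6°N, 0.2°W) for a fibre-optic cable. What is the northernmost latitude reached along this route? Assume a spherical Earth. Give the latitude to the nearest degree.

≈ 16°N

The great circle lies in the plane with unit normal n̂ = (p₁ × p₂)/|p₁ × p₂|.
Here n̂_z ≈ -0.961; the vertex latitude is φ_max = arccos|n̂_z| ≈ 16.0°.
Check via Clairaut: cos φ_max = |cos φ₁| · sin C = cos(13.8°)·sin(81.9°) ≈ 0.961, again giving ≈ 16.0°.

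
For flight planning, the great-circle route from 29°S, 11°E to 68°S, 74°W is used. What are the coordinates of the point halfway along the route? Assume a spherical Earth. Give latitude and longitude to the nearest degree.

≈ 55°S, 11°W

Write both endpoints as unit vectors p₁, p₂ with components (cos φ cos λ, cos φ sin λ, sin φ).
The central angle between the endpoints is δ = arccos(p₁·p₂) ≈ 1.072 rad (61.4°).
Interpolate at f = 1/2 with slerp weights a = sin((1−f)δ)/sin δ ≈ 0.582, b = sin(fδ)/sin δ ≈ 0.582.
p = a·p₁ + b·p₂ ≈ (0.559, -0.112, -0.821); φ = arcsin(p_z) ≈ -55.21°, λ = atan2(p_y, p_x) ≈ -11.36°.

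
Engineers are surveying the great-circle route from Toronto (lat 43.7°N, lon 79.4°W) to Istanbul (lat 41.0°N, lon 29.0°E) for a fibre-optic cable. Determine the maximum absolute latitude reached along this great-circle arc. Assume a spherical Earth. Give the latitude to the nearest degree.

≈ 57°N

The great circle lies in the plane with unit normal n̂ = (p₁ × p₂)/|p₁ × p₂|.
Here n̂_z ≈ +0.539; the vertex latitude is φ_max = arccos|n̂_z| ≈ 57.4°.
Check via Clairaut: cos φ_max = |cos φ₁| · sin C = cos(43.7°)·sin(48.3°) ≈ 0.539, again giving ≈ 57.4°.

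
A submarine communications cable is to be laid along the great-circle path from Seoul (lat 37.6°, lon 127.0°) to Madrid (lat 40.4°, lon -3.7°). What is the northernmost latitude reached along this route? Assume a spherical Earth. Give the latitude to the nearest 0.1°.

≈ 62.8°

The great circle lies in the plane with unit normal n̂ = (p₁ × p₂)/|p₁ × p₂|.
Here n̂_z ≈ -0.457; the vertex latitude is φ_max = arccos|n̂_z| ≈ 62.8°.
Check via Clairaut: cos φ_max = |cos φ₁| · sin C = cos(37.6°)·sin(35.3°) ≈ 0.457, again giving ≈ 62.8°.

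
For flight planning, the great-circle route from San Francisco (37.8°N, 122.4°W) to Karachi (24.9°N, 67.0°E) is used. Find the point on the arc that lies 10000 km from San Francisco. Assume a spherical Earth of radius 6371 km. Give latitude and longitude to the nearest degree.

≈ 51°N, 73°E

Convert each endpoint to a unit vector on the sphere (x = cos φ cos λ, y = cos φ sin λ, z = sin φ).
The central angle between the endpoints is δ = arccos(p₁·p₂) ≈ 2.036 rad (116.7°). The total great-circle distance is δ·R ≈ 2.036 × 6371 ≈ 12974 km, so the target fraction is f = 10000/12974 ≈ 0.771.
Interpolate at f ≈ 0.771 with slerp weights a = sin((1−f)δ)/sin δ ≈ 0.504, b = sin(fδ)/sin δ ≈ 1.119.
p = a·p₁ + b·p₂ ≈ (0.183, 0.598, 0.780); φ = arcsin(p_z) ≈ 51.26°, λ = atan2(p_y, p_x) ≈ 72.96°.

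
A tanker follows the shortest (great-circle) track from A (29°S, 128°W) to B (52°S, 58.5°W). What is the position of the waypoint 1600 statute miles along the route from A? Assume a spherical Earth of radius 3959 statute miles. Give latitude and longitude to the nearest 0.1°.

≈ (43.7°S, 105.6°W)

Write both endpoints as unit vectors p₁, p₂ with components (cos φ cos λ, cos φ sin λ, sin φ).
The central angle between the endpoints is δ = arccos(p₁·p₂) ≈ 0.964 rad (55.2°). The total great-circle distance is δ·R ≈ 0.964 × 3959 ≈ 3815 mi, so the target fraction is f = 1600/3815 ≈ 0.419.
Interpolate at f ≈ 0.419 with slerp weights a = sin((1−f)δ)/sin δ ≈ 0.646, b = sin(fδ)/sin δ ≈ 0.479.
p = a·p₁ + b·p₂ ≈ (-0.194, -0.697, -0.691); φ = arcsin(p_z) ≈ -43.68°, λ = atan2(p_y, p_x) ≈ -105.55°.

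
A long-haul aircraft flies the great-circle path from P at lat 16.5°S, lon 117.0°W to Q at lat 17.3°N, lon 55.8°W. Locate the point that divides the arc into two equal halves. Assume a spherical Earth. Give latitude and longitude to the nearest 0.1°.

The haversine formula gives a central angle δ ≈ 1.206 rad (69.1°) between the endpoints.
Interpolate at f = 1/2 with slerp weights a = sin((1−f)δ)/sin δ ≈ 0.607, b = sin(fδ)/sin δ ≈ 0.607.
p = a·p₁ + b·p₂ ≈ (0.062, -0.998, 0.008); φ = arcsin(p_z) ≈ 0.46°, λ = atan2(p_y, p_x) ≈ -86.47°.

≈ lat 0.5°N, lon 86.5°W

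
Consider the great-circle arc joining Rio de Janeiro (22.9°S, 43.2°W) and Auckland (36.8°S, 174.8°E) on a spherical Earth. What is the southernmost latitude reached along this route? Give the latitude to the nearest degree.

The great circle lies in the plane with unit normal n̂ = (p₁ × p₂)/|p₁ × p₂|.
Here n̂_z ≈ -0.484; the vertex latitude is φ_max = arccos|n̂_z| ≈ 61.0°.
Check via Clairaut: cos φ_max = |cos φ₁| · sin C = cos(22.9°)·sin(148.3°) ≈ 0.484, again giving ≈ 61.0°.

≈ 61°S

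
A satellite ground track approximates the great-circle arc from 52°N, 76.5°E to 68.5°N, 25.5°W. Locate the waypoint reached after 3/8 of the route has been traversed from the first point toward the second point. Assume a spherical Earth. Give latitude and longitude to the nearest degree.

From cos δ = sin φ₁ sin φ₂ + cos φ₁ cos φ₂ cos Δλ, the central angle is δ ≈ 0.814 rad (46.7°).
Interpolate at f = 3/8 with slerp weights a = sin((1−f)δ)/sin δ ≈ 0.670, b = sin(fδ)/sin δ ≈ 0.413.
p = a·p₁ + b·p₂ ≈ (0.233, 0.336, 0.913); φ = arcsin(p_z) ≈ 65.87°, λ = atan2(p_y, p_x) ≈ 55.24°.

≈ 66°N, 55°E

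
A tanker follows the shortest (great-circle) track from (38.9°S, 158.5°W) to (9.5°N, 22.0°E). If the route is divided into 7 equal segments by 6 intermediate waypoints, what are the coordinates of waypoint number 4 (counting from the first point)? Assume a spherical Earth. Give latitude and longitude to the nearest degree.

≈ (55°S, 23°E)

The haversine formula gives a central angle δ ≈ 2.628 rad (150.6°) between the endpoints.
Interpolate at f = 4/7 with slerp weights a = sin((1−f)δ)/sin δ ≈ 1.839, b = sin(fδ)/sin δ ≈ 2.032.
p = a·p₁ + b·p₂ ≈ (0.527, 0.226, -0.819); φ = arcsin(p_z) ≈ -55.03°, λ = atan2(p_y, p_x) ≈ 23.25°.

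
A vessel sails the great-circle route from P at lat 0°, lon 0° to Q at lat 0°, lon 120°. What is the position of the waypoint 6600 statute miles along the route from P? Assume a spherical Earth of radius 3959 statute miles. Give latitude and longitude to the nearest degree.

≈ lat 0°, lon 96°

The haversine formula gives a central angle δ ≈ 2.094 rad (120.0°) between the endpoints. The total great-circle distance is δ·R ≈ 2.094 × 3959 ≈ 8292 mi, so the target fraction is f = 6600/8292 ≈ 0.796.
Interpolate at f ≈ 0.796 with slerp weights a = sin((1−f)δ)/sin δ ≈ 0.479, b = sin(fδ)/sin δ ≈ 1.149.
p = a·p₁ + b·p₂ ≈ (-0.096, 0.995, 0.000); φ = arcsin(p_z) ≈ 0.00°, λ = atan2(p_y, p_x) ≈ 95.52°.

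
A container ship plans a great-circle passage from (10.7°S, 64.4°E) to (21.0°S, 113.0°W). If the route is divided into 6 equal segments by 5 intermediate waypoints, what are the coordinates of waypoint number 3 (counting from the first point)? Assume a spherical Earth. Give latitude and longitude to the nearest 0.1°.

Write both endpoints as unit vectors p₁, p₂ with components (cos φ cos λ, cos φ sin λ, sin φ).
The central angle between the endpoints is δ = arccos(p₁·p₂) ≈ 2.587 rad (148.2°).
Interpolate at f = 3/6 with slerp weights a = sin((1−f)δ)/sin δ ≈ 1.825, b = sin(fδ)/sin δ ≈ 1.825.
p = a·p₁ + b·p₂ ≈ (0.109, 0.049, -0.993); φ = arcsin(p_z) ≈ -83.13°, λ = atan2(p_y, p_x) ≈ 24.13°.

≈ (83.1°S, 24.1°E)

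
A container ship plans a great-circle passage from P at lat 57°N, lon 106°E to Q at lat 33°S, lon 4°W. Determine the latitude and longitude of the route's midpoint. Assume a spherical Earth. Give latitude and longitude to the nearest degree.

Convert each endpoint to a unit vector on the sphere (x = cos φ cos λ, y = cos φ sin λ, z = sin φ).
The central angle between the endpoints is δ = arccos(p₁·p₂) ≈ 2.231 rad (127.8°).
Interpolate at f = 1/2 with slerp weights a = sin((1−f)δ)/sin δ ≈ 1.137, b = sin(fδ)/sin δ ≈ 1.137.
p = a·p₁ + b·p₂ ≈ (0.780, 0.529, 0.334); φ = arcsin(p_z) ≈ 19.52°, λ = atan2(p_y, p_x) ≈ 34.11°.

≈ lat 20°N, lon 34°E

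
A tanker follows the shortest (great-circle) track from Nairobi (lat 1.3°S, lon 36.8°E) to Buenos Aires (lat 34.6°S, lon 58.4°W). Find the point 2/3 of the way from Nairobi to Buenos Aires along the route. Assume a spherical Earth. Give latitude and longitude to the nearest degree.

≈ lat 31°S, lon 21°W

The haversine formula gives a central angle δ ≈ 1.633 rad (93.5°) between the endpoints.
Interpolate at f = 2/3 with slerp weights a = sin((1−f)δ)/sin δ ≈ 0.519, b = sin(fδ)/sin δ ≈ 0.888.
p = a·p₁ + b·p₂ ≈ (0.798, -0.312, -0.516); φ = arcsin(p_z) ≈ -31.05°, λ = atan2(p_y, p_x) ≈ -21.33°.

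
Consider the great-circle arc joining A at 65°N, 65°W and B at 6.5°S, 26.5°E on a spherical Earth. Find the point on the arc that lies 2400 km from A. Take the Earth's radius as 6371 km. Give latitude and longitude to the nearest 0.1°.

Convert each endpoint to a unit vector on the sphere (x = cos φ cos λ, y = cos φ sin λ, z = sin φ).
The central angle between the endpoints is δ = arccos(p₁·p₂) ≈ 1.685 rad (96.5°). The total great-circle distance is δ·R ≈ 1.685 × 6371 ≈ 10733 km, so the target fraction is f = 2400/10733 ≈ 0.224.
Interpolate at f ≈ 0.224 with slerp weights a = sin((1−f)δ)/sin δ ≈ 0.972, b = sin(fδ)/sin δ ≈ 0.370.
p = a·p₁ + b·p₂ ≈ (0.503, -0.208, 0.839); φ = arcsin(p_z) ≈ 57.03°, λ = atan2(p_y, p_x) ≈ -22.49°.

≈ 57.0°N, 22.5°W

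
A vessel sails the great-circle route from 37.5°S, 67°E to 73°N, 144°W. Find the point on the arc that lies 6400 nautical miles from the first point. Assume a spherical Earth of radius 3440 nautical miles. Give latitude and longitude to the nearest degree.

≈ 66°N, 101°E

The haversine formula gives a central angle δ ≈ 2.467 rad (141.4°) between the endpoints. The total great-circle distance is δ·R ≈ 2.467 × 3440 ≈ 8487 nmi, so the target fraction is f = 6400/8487 ≈ 0.754.
Interpolate at f ≈ 0.754 with slerp weights a = sin((1−f)δ)/sin δ ≈ 0.913, b = sin(fδ)/sin δ ≈ 1.534.
p = a·p₁ + b·p₂ ≈ (-0.080, 0.403, 0.912); φ = arcsin(p_z) ≈ 65.75°, λ = atan2(p_y, p_x) ≈ 101.23°.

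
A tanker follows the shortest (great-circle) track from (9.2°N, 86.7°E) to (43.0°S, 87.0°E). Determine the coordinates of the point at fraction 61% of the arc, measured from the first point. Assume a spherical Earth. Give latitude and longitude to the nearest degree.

From cos δ = sin φ₁ sin φ₂ + cos φ₁ cos φ₂ cos Δλ, the central angle is δ ≈ 0.911 rad (52.2°).
Interpolate at f = 0.61 with slerp weights a = sin((1−f)δ)/sin δ ≈ 0.440, b = sin(fδ)/sin δ ≈ 0.668.
p = a·p₁ + b·p₂ ≈ (0.051, 0.922, -0.385); φ = arcsin(p_z) ≈ -22.64°, λ = atan2(p_y, p_x) ≈ 86.86°.

≈ (23°S, 87°E)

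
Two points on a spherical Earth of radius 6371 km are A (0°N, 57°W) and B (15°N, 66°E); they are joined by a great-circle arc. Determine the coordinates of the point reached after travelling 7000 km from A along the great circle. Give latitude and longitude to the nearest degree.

≈ (16°N, 5°E)

The haversine formula gives a central angle δ ≈ 2.125 rad (121.7°) between the endpoints. The total great-circle distance is δ·R ≈ 2.125 × 6371 ≈ 13537 km, so the target fraction is f = 7000/13537 ≈ 0.517.
Interpolate at f ≈ 0.517 with slerp weights a = sin((1−f)δ)/sin δ ≈ 1.006, b = sin(fδ)/sin δ ≈ 1.047.
p = a·p₁ + b·p₂ ≈ (0.959, 0.081, 0.271); φ = arcsin(p_z) ≈ 15.73°, λ = atan2(p_y, p_x) ≈ 4.81°.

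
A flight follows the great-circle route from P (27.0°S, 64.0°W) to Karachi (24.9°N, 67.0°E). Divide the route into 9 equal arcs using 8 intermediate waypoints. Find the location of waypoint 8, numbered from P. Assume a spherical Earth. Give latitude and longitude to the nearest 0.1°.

Write both endpoints as unit vectors p₁, p₂ with components (cos φ cos λ, cos φ sin λ, sin φ).
The central angle between the endpoints is δ = arccos(p₁·p₂) ≈ 2.377 rad (136.2°).
Interpolate at f = 8/9 with slerp weights a = sin((1−f)δ)/sin δ ≈ 0.377, b = sin(fδ)/sin δ ≈ 1.237.
p = a·p₁ + b·p₂ ≈ (0.586, 0.731, 0.350); φ = arcsin(p_z) ≈ 20.48°, λ = atan2(p_y, p_x) ≈ 51.30°.

≈ (20.5°N, 51.3°E)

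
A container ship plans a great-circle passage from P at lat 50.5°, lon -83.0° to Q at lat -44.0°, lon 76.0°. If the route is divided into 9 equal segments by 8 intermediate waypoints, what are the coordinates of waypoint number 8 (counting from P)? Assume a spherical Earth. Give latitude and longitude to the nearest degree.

≈ lat -33°, lon 58°

Convert each endpoint to a unit vector on the sphere (x = cos φ cos λ, y = cos φ sin λ, z = sin φ).
The central angle between the endpoints is δ = arccos(p₁·p₂) ≈ 2.869 rad (164.4°).
Interpolate at f = 8/9 with slerp weights a = sin((1−f)δ)/sin δ ≈ 1.166, b = sin(fδ)/sin δ ≈ 2.073.
p = a·p₁ + b·p₂ ≈ (0.451, 0.711, -0.540); φ = arcsin(p_z) ≈ -32.69°, λ = atan2(p_y, p_x) ≈ 57.59°.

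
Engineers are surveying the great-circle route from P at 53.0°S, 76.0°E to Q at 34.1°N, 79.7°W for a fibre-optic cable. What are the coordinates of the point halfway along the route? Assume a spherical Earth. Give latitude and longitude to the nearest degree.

≈ 33°S, 38°W

Convert each endpoint to a unit vector on the sphere (x = cos φ cos λ, y = cos φ sin λ, z = sin φ).
The central angle between the endpoints is δ = arccos(p₁·p₂) ≈ 2.695 rad (154.4°).
Interpolate at f = 1/2 with slerp weights a = sin((1−f)δ)/sin δ ≈ 2.258, b = sin(fδ)/sin δ ≈ 2.258.
p = a·p₁ + b·p₂ ≈ (0.663, -0.521, -0.537); φ = arcsin(p_z) ≈ -32.51°, λ = atan2(p_y, p_x) ≈ -38.16°.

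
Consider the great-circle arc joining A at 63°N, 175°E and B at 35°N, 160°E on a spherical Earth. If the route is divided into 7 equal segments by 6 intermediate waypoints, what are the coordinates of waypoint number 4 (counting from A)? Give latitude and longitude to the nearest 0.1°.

Write both endpoints as unit vectors p₁, p₂ with components (cos φ cos λ, cos φ sin λ, sin φ).
The central angle between the endpoints is δ = arccos(p₁·p₂) ≈ 0.515 rad (29.5°).
Interpolate at f = 4/7 with slerp weights a = sin((1−f)δ)/sin δ ≈ 0.444, b = sin(fδ)/sin δ ≈ 0.589.
p = a·p₁ + b·p₂ ≈ (-0.654, 0.183, 0.734); φ = arcsin(p_z) ≈ 47.21°, λ = atan2(p_y, p_x) ≈ 164.41°.

≈ 47.2°N, 164.4°E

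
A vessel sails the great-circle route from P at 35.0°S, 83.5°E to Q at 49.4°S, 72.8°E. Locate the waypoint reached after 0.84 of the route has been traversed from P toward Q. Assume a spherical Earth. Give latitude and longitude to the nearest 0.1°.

From cos δ = sin φ₁ sin φ₂ + cos φ₁ cos φ₂ cos Δλ, the central angle is δ ≈ 0.286 rad (16.4°).
Interpolate at f = 0.84 with slerp weights a = sin((1−f)δ)/sin δ ≈ 0.162, b = sin(fδ)/sin δ ≈ 0.843.
p = a·p₁ + b·p₂ ≈ (0.177, 0.656, -0.733); φ = arcsin(p_z) ≈ -47.17°, λ = atan2(p_y, p_x) ≈ 74.88°.

≈ 47.2°S, 74.9°E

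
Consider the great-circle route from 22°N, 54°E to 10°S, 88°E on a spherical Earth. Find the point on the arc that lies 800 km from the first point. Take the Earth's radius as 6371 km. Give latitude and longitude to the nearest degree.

Write both endpoints as unit vectors p₁, p₂ with components (cos φ cos λ, cos φ sin λ, sin φ).
The central angle between the endpoints is δ = arccos(p₁·p₂) ≈ 0.807 rad (46.2°). The total great-circle distance is δ·R ≈ 0.807 × 6371 ≈ 5139 km, so the target fraction is f = 800/5139 ≈ 0.156.
Interpolate at f ≈ 0.156 with slerp weights a = sin((1−f)δ)/sin δ ≈ 0.872, b = sin(fδ)/sin δ ≈ 0.173.
p = a·p₁ + b·p₂ ≈ (0.481, 0.825, 0.297); φ = arcsin(p_z) ≈ 17.25°, λ = atan2(p_y, p_x) ≈ 59.74°.

≈ 17°N, 60°E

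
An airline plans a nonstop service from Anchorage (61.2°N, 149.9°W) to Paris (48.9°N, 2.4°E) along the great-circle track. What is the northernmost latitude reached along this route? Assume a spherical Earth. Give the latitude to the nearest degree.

The great circle lies in the plane with unit normal n̂ = (p₁ × p₂)/|p₁ × p₂|.
Here n̂_z ≈ +0.159; the vertex latitude is φ_max = arccos|n̂_z| ≈ 80.8°.
Check via Clairaut: cos φ_max = |cos φ₁| · sin C = cos(61.2°)·sin(19.3°) ≈ 0.159, again giving ≈ 80.8°.

≈ 81°N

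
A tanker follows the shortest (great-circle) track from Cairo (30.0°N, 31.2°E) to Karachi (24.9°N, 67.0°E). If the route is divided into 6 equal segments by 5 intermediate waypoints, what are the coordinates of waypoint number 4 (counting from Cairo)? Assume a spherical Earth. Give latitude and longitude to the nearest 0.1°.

≈ 27.6°N, 55.5°E

The haversine formula gives a central angle δ ≈ 0.559 rad (32.0°) between the endpoints.
Interpolate at f = 4/6 with slerp weights a = sin((1−f)δ)/sin δ ≈ 0.349, b = sin(fδ)/sin δ ≈ 0.687.
p = a·p₁ + b·p₂ ≈ (0.502, 0.730, 0.464); φ = arcsin(p_z) ≈ 27.63°, λ = atan2(p_y, p_x) ≈ 55.48°.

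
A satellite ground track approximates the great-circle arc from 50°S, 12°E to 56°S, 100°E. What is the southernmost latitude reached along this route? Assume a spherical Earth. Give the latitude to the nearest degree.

The great circle lies in the plane with unit normal n̂ = (p₁ × p₂)/|p₁ × p₂|.
Here n̂_z ≈ +0.471; the vertex latitude is φ_max = arccos|n̂_z| ≈ 61.9°.
Check via Clairaut: cos φ_max = |cos φ₁| · sin C = cos(50.0°)·sin(132.8°) ≈ 0.471, again giving ≈ 61.9°.

≈ 62°S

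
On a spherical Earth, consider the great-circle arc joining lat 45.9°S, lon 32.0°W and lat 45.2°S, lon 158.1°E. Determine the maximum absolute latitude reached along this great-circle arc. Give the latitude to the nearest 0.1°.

≈ 85.1°S

The great circle lies in the plane with unit normal n̂ = (p₁ × p₂)/|p₁ × p₂|.
Here n̂_z ≈ -0.086; the vertex latitude is φ_max = arccos|n̂_z| ≈ 85.1°.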